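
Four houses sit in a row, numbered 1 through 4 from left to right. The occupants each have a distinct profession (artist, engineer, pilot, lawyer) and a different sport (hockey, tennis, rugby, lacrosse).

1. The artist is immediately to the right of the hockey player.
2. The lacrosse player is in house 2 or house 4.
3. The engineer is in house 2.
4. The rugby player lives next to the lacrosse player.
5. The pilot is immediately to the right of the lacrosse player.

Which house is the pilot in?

3

Clue 3: the engineer is in house 2.
Clue 5: the pilot is in house 3.
Clue 5: the lacrosse player is in house 2.
That leaves lawyer as the profession for house 1.
That leaves artist as the profession for house 4.
That leaves tennis as the sport for house 4.
From clue 1, the hockey player must be in house 3.
The only sport still possible for house 1 is rugby.
So: house 1 = lawyer/rugby, house 2 = engineer/lacrosse, house 3 = pilot/hockey, house 4 = artist/tennis.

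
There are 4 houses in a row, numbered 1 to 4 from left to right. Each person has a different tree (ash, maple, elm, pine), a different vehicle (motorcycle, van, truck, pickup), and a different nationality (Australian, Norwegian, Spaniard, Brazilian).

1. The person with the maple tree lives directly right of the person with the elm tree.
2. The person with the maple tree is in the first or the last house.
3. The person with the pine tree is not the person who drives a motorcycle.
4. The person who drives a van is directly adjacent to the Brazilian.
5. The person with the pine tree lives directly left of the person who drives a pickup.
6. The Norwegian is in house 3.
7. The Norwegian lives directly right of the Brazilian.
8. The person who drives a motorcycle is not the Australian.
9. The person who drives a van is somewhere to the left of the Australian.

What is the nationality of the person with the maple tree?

Clue 2 places the person with the maple tree in house 4.
From clue 6, the Norwegian must be in house 3.
The Brazilian is in house 2 (clue 7).
So house 1 gets Spaniard for nationality.
House 4's nationality must be Australian (nothing else left).
From clue 1, the person with the elm tree must be in house 3.
So house 4 gets truck for vehicle.
The person with the ash tree is narrowed to house 1 or 2; consider each.
Placing it in house 1 leads to a contradiction, so it's in house 2.
So house 1 gets pine for tree.
By clue 5, the person who drives a pickup is in house 2.
House 1's vehicle must be van (nothing else left).
The only vehicle still possible for house 3 is motorcycle.
So: house 1 = pine/van/Spaniard, house 2 = ash/pickup/Brazilian, house 3 = elm/motorcycle/Norwegian, house 4 = maple/truck/Australian.

Australian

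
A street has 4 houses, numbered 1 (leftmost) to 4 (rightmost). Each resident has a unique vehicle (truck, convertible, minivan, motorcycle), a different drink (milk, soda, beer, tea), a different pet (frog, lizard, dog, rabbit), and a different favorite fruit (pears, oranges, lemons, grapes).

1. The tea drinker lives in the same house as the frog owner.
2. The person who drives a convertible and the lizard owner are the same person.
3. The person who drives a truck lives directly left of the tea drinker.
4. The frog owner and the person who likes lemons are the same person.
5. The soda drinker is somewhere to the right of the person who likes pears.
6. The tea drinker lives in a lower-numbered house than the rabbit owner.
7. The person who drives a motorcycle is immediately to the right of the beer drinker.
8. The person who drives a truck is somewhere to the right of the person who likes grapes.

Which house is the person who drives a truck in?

2

From clue 3, the person who drives a truck must be in house 2.
Clue 3 places the tea drinker in house 3.
By clue 6, the rabbit owner is in house 4.
Clue 8 places the person who likes grapes in house 1.
The only favorite fruit still possible for house 4 is oranges.
From clue 1, the frog owner must be in house 3.
By clue 4, the person who likes lemons is in house 3.
By clue 5, the soda drinker is in house 4.
Clue 7: the person who drives a motorcycle is in house 3.
Clue 7: the beer drinker is in house 2.
The only vehicle still possible for house 4 is minivan.
House 1 drink: only milk fits.
So house 1 gets lizard for pet.
That leaves dog as the pet for house 2.
That leaves pears as the favorite fruit for house 2.
The only vehicle still possible for house 1 is convertible.
So: house 1 = convertible/milk/lizard/grapes, house 2 = truck/beer/dog/pears, house 3 = motorcycle/tea/frog/lemons, house 4 = minivan/soda/rabbit/oranges.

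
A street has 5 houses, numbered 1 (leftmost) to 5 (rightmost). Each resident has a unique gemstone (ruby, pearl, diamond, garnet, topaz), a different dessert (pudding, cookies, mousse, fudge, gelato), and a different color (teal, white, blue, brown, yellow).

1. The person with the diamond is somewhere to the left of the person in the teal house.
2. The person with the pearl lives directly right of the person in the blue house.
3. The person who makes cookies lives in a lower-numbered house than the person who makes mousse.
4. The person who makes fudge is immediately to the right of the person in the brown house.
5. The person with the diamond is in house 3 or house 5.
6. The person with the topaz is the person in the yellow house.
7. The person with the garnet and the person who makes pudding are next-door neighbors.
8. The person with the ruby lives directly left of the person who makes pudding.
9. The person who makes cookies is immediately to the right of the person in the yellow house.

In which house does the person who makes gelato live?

Clue 5: the person with the diamond is in house 3.
So house 1 gets gelato for dessert.
House 5's gemstone must be pearl (nothing else left).
From clue 2, the person in the blue house must be in house 4.
The only color still possible for house 5 is teal.
The person with the topaz is narrowed to house 1 or 2; consider each.
Placing it in house 2 leads to a contradiction, so it's in house 1.
The person in the yellow house is in house 1 (clue 6).
From clue 9, the person who makes cookies must be in house 2.
The person with the garnet is narrowed to house 2 or 4; consider each.
Placing it in house 2 leads to a contradiction, so it's in house 4.
House 2 gemstone: only ruby fits.
The person who makes pudding is in house 3 (clue 8).
That leaves fudge as the dessert for house 4.
The only dessert still possible for house 5 is mousse.
Clue 4: the person in the brown house is in house 3.
The only color still possible for house 2 is white.
So: house 1 = topaz/gelato/yellow, house 2 = ruby/cookies/white, house 3 = diamond/pudding/brown, house 4 = garnet/fudge/blue, house 5 = pearl/mousse/teal.

1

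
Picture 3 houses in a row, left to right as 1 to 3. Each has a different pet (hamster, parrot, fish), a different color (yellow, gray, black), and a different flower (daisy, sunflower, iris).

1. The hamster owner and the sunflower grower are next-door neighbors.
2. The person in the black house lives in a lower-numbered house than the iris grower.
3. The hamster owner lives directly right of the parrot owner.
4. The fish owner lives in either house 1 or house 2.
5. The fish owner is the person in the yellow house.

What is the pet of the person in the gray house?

The only pet still possible for house 3 is hamster.
House 3 color: only gray fits.
By clue 1, the sunflower grower is in house 2.
Clue 3 places the parrot owner in house 2.
House 1's pet must be fish (nothing else left).
The only flower still possible for house 1 is daisy.
So house 3 gets iris for flower.
By clue 5, the person in the yellow house is in house 1.
So house 2 gets black for color.
So: house 1 = fish/yellow/daisy, house 2 = parrot/black/sunflower, house 3 = hamster/gray/iris.

hamster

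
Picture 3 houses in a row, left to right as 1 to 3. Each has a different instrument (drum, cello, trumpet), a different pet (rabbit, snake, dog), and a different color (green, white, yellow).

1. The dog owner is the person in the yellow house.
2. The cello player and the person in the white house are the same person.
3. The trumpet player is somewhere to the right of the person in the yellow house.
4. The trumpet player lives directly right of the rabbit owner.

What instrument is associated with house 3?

House 3's pet must be snake (nothing else left).
The trumpet player is narrowed to house 2 or 3; consider each.
Placing it in house 2 leads to a contradiction, so it's in house 3.
By clue 4, the rabbit owner is in house 2.
So house 1 gets dog for pet.
From clue 1, the person in the yellow house must be in house 1.
House 3's color must be green (nothing else left).
Clue 2 places the cello player in house 2.
So house 1 gets drum for instrument.
That leaves white as the color for house 2.
So: house 1 = drum/dog/yellow, house 2 = cello/rabbit/white, house 3 = trumpet/snake/green.

trumpet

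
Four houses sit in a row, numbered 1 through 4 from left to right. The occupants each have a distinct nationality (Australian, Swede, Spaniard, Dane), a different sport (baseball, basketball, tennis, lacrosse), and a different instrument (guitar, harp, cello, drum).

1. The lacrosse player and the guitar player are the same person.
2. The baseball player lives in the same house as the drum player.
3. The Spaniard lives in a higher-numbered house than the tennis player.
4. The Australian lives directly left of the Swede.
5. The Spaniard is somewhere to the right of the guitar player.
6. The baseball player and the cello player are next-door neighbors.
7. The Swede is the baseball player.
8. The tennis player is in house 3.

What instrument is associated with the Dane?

Clue 8: the tennis player is in house 3.
From clue 3, the Spaniard must be in house 4.
Clue 4: the Australian is in house 1.
The baseball player is in house 2 (clue 7).
That leaves Swede as the nationality for house 2.
So house 3 gets Dane for nationality.
The only sport still possible for house 1 is lacrosse.
House 4 sport: only basketball fits.
By clue 1, the guitar player is in house 1.
The drum player is in house 2 (clue 2).
House 3 instrument: only cello fits.
House 4 instrument: only harp fits.
So: house 1 = Australian/lacrosse/guitar, house 2 = Swede/baseball/drum, house 3 = Dane/tennis/cello, house 4 = Spaniard/basketball/harp.

cello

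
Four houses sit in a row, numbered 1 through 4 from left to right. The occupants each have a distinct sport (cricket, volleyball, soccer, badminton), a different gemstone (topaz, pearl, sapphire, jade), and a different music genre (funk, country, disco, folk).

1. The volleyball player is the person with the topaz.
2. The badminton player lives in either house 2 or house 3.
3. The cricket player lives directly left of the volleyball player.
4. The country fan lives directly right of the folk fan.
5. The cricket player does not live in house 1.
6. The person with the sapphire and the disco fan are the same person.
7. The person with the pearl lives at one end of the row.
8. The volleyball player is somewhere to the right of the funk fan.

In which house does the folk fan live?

That leaves soccer as the sport for house 1.
So house 4 gets volleyball for sport.
Clue 1 places the person with the topaz in house 4.
The cricket player is in house 3 (clue 3).
So house 2 gets badminton for sport.
So house 1 gets pearl for gemstone.
That leaves country as the music genre for house 4.
From clue 4, the folk fan must be in house 3.
House 1's music genre must be funk (nothing else left).
House 2's music genre must be disco (nothing else left).
From clue 6, the person with the sapphire must be in house 2.
House 3's gemstone must be jade (nothing else left).
So: house 1 = soccer/pearl/funk, house 2 = badminton/sapphire/disco, house 3 = cricket/jade/folk, house 4 = volleyball/topaz/country.

3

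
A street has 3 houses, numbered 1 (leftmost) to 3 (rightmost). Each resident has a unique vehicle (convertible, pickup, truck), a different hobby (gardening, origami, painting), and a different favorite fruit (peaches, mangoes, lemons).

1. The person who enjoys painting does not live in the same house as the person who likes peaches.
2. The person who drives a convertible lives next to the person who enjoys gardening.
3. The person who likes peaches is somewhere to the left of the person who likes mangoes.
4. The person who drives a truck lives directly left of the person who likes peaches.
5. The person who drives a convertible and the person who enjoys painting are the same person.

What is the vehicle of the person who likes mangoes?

Clue 4 places the person who drives a truck in house 1.
The person who likes peaches is in house 2 (clue 4).
House 1 favorite fruit: only lemons fits.
The only favorite fruit still possible for house 3 is mangoes.
The person who drives a convertible is in house 3 (clue 5).
The person who enjoys painting is in house 3 (clue 5).
House 2 vehicle: only pickup fits.
By clue 2, the person who enjoys gardening is in house 2.
House 1's hobby must be origami (nothing else left).
So: house 1 = truck/origami/lemons, house 2 = pickup/gardening/peaches, house 3 = convertible/painting/mangoes.

convertible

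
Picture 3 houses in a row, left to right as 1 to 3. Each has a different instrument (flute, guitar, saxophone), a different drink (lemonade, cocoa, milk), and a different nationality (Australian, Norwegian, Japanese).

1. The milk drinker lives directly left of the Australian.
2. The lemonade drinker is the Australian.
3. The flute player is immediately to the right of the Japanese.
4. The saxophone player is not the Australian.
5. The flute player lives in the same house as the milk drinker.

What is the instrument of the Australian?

By clue 5, the flute player is in house 2.
The milk drinker is in house 2 (clue 5).
House 1 drink: only cocoa fits.
House 3's drink must be lemonade (nothing else left).
Clue 1 places the Australian in house 3.
The Japanese is in house 1 (clue 3).
The saxophone player is in house 1 (clue 4).
House 3's instrument must be guitar (nothing else left).
The only nationality still possible for house 2 is Norwegian.
So: house 1 = saxophone/cocoa/Japanese, house 2 = flute/milk/Norwegian, house 3 = guitar/lemonade/Australian.

guitar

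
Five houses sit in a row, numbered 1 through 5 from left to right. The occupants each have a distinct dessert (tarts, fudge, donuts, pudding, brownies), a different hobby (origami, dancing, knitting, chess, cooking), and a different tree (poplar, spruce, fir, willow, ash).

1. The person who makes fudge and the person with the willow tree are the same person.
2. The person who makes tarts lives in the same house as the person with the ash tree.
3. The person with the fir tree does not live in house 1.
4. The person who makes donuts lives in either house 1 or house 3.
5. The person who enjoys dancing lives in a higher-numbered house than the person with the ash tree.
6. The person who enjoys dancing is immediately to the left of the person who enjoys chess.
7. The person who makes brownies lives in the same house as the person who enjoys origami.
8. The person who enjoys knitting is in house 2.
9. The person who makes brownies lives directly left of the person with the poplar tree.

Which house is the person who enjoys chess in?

5

The person who enjoys knitting is in house 2 (clue 8).
The person who makes donuts is narrowed to house 1 or 3; consider each.
Placing it in house 3 leads to a contradiction, so it's in house 1.
That leaves cooking as the hobby for house 1.
The only hobby still possible for house 5 is chess.
That leaves spruce as the tree for house 1.
By clue 6, the person who enjoys dancing is in house 4.
House 3's hobby must be origami (nothing else left).
The person who makes brownies is in house 3 (clue 7).
From clue 9, the person with the poplar tree must be in house 4.
Clue 2 places the person with the ash tree in house 2.
So house 2 gets tarts for dessert.
That leaves pudding as the dessert for house 4.
The only dessert still possible for house 5 is fudge.
House 3 tree: only fir fits.
So house 5 gets willow for tree.
So: house 1 = donuts/cooking/spruce, house 2 = tarts/knitting/ash, house 3 = brownies/origami/fir, house 4 = pudding/dancing/poplar, house 5 = fudge/chess/willow.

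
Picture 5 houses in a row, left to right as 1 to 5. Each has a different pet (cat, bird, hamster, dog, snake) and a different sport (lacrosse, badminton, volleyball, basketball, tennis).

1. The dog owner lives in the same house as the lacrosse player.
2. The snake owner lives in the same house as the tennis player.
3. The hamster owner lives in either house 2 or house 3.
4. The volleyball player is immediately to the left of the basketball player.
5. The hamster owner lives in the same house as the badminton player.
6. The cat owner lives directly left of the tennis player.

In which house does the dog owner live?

The hamster owner is narrowed to house 2 or 3; consider each.
Placing it in house 3 leads to a contradiction, so it's in house 2.
By clue 5, the badminton player is in house 2.
House 1 sport: only lacrosse fits.
House 3 sport: only volleyball fits.
Clue 1: the dog owner is in house 1.
Clue 4 places the basketball player in house 4.
The only sport still possible for house 5 is tennis.
From clue 2, the snake owner must be in house 5.
By clue 6, the cat owner is in house 4.
House 3 pet: only bird fits.
So: house 1 = dog/lacrosse, house 2 = hamster/badminton, house 3 = bird/volleyball, house 4 = cat/basketball, house 5 = snake/tennis.

1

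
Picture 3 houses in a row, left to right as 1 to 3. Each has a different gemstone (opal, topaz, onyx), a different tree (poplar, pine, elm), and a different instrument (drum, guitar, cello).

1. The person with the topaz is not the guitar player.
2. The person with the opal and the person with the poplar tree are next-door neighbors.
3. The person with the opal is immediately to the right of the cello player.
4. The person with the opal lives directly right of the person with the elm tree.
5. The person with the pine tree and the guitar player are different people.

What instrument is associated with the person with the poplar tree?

guitar

The person with the opal is narrowed to house 2 or 3; consider each.
Placing it in house 3 leads to a contradiction, so it's in house 2.
The cello player is in house 1 (clue 3).
The person with the elm tree is in house 1 (clue 4).
So house 2 gets pine for tree.
The only tree still possible for house 3 is poplar.
From clue 5, the guitar player must be in house 3.
So house 2 gets drum for instrument.
From clue 1, the person with the topaz must be in house 1.
House 3's gemstone must be onyx (nothing else left).
So: house 1 = topaz/elm/cello, house 2 = opal/pine/drum, house 3 = onyx/poplar/guitar.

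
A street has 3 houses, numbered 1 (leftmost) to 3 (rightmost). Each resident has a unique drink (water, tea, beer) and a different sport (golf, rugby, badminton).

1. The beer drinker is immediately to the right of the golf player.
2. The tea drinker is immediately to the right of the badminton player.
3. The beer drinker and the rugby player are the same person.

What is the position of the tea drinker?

2

House 1 drink: only water fits.
House 3's sport must be rugby (nothing else left).
Clue 3: the beer drinker is in house 3.
House 2 drink: only tea fits.
From clue 1, the golf player must be in house 2.
From clue 2, the badminton player must be in house 1.
So: house 1 = water/badminton, house 2 = tea/golf, house 3 = beer/rugby.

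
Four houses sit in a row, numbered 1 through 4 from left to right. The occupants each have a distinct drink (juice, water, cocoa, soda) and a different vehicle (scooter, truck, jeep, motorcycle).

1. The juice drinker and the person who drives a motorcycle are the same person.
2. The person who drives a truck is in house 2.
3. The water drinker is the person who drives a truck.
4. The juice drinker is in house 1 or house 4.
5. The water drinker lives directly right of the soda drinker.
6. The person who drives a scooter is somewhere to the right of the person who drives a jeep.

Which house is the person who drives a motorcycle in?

Clue 2: the person who drives a truck is in house 2.
Clue 3: the water drinker is in house 2.
From clue 5, the soda drinker must be in house 1.
So house 3 gets cocoa for drink.
So house 4 gets juice for drink.
The person who drives a motorcycle is in house 4 (clue 1).
House 1's vehicle must be jeep (nothing else left).
The only vehicle still possible for house 3 is scooter.
So: house 1 = soda/jeep, house 2 = water/truck, house 3 = cocoa/scooter, house 4 = juice/motorcycle.

4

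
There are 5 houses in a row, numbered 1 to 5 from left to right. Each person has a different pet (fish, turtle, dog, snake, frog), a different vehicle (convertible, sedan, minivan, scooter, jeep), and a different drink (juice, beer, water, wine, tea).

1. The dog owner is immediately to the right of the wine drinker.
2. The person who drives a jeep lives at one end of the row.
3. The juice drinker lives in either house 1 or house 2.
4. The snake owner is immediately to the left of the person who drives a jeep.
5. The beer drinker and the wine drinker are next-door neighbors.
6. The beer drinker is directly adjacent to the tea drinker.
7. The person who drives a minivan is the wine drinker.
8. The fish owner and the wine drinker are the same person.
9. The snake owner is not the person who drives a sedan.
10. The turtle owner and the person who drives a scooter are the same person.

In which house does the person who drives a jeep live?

By clue 4, the snake owner is in house 4.
The person who drives a jeep is in house 5 (clue 4).
House 5 pet: only frog fits.
The only vehicle still possible for house 4 is convertible.
House 5 drink: only water fits.
The only drink still possible for house 4 is tea.
By clue 6, the beer drinker is in house 3.
The wine drinker is in house 2 (clue 5).
By clue 7, the person who drives a minivan is in house 2.
From clue 8, the fish owner must be in house 2.
So house 1 gets turtle for pet.
So house 3 gets dog for pet.
House 1's drink must be juice (nothing else left).
From clue 10, the person who drives a scooter must be in house 1.
House 3 vehicle: only sedan fits.
So: house 1 = turtle/scooter/juice, house 2 = fish/minivan/wine, house 3 = dog/sedan/beer, house 4 = snake/convertible/tea, house 5 = frog/jeep/water.

5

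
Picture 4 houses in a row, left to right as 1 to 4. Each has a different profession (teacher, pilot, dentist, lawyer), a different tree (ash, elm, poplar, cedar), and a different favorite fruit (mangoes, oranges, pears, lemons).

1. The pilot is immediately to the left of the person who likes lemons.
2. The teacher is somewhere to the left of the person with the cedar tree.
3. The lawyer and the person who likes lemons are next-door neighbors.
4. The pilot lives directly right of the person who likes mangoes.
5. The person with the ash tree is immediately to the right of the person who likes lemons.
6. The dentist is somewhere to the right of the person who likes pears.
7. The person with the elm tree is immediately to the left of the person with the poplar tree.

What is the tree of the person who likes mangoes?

elm

House 1's tree must be elm (nothing else left).
House 4 favorite fruit: only oranges fits.
Clue 1: the pilot is in house 2.
By clue 1, the person who likes lemons is in house 3.
Clue 4: the person who likes mangoes is in house 1.
Clue 5: the person with the ash tree is in house 4.
Clue 7 places the person with the poplar tree in house 2.
The only profession still possible for house 1 is teacher.
The only profession still possible for house 3 is dentist.
So house 4 gets lawyer for profession.
That leaves cedar as the tree for house 3.
House 2's favorite fruit must be pears (nothing else left).
So: house 1 = teacher/elm/mangoes, house 2 = pilot/poplar/pears, house 3 = dentist/cedar/lemons, house 4 = lawyer/ash/oranges.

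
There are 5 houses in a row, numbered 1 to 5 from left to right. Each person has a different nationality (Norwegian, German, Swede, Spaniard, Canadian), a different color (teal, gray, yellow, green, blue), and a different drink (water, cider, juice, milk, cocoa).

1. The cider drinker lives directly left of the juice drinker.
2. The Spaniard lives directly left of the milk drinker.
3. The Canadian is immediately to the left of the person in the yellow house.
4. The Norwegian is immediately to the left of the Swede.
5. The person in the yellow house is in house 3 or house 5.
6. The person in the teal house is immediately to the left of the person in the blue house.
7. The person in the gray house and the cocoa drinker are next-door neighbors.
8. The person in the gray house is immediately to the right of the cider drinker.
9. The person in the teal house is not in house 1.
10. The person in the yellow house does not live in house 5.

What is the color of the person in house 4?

teal

By clue 10, the person in the yellow house is in house 3.
The only color still possible for house 1 is green.
By clue 3, the Canadian is in house 2.
The person in the teal house is in house 4 (clue 6).
The person in the blue house is in house 5 (clue 6).
So house 2 gets gray for color.
Clue 8: the cider drinker is in house 1.
The only drink still possible for house 3 is cocoa.
By clue 1, the juice drinker is in house 2.
House 1 nationality: only German fits.
So house 5 gets Swede for nationality.
The Norwegian is in house 4 (clue 4).
So house 3 gets Spaniard for nationality.
Clue 2 places the milk drinker in house 4.
That leaves water as the drink for house 5.
So: house 1 = German/green/cider, house 2 = Canadian/gray/juice, house 3 = Spaniard/yellow/cocoa, house 4 = Norwegian/teal/milk, house 5 = Swede/blue/water.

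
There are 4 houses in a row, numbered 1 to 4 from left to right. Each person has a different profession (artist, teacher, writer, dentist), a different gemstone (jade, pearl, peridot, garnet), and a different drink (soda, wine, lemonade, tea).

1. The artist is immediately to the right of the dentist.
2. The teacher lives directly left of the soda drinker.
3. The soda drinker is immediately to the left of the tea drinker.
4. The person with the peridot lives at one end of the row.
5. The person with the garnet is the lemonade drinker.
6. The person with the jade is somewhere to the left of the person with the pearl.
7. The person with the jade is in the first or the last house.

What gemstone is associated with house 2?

garnet

Clue 7 places the person with the jade in house 1.
That leaves peridot as the gemstone for house 4.
House 1 drink: only wine fits.
House 4's drink must be tea (nothing else left).
Clue 3 places the soda drinker in house 3.
That leaves lemonade as the drink for house 2.
The teacher is in house 2 (clue 2).
Clue 5 places the person with the garnet in house 2.
House 3 gemstone: only pearl fits.
Clue 1: the artist is in house 4.
Clue 1 places the dentist in house 3.
So house 1 gets writer for profession.
So: house 1 = writer/jade/wine, house 2 = teacher/garnet/lemonade, house 3 = dentist/pearl/soda, house 4 = artist/peridot/tea.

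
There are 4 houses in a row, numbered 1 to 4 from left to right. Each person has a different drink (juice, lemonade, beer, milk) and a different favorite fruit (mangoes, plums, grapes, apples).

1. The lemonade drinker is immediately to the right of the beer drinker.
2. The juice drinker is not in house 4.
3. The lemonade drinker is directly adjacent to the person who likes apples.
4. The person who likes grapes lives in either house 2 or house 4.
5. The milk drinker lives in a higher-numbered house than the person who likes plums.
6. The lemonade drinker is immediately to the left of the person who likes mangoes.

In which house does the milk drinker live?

That leaves milk as the drink for house 4.
The beer drinker is narrowed to house 1 or 2; consider each.
Placing it in house 2 leads to a contradiction, so it's in house 1.
The lemonade drinker is in house 2 (clue 1).
From clue 6, the person who likes mangoes must be in house 3.
House 3's drink must be juice (nothing else left).
House 1's favorite fruit must be apples (nothing else left).
The only favorite fruit still possible for house 4 is grapes.
House 2's favorite fruit must be plums (nothing else left).
So: house 1 = beer/apples, house 2 = lemonade/plums, house 3 = juice/mangoes, house 4 = milk/grapes.

4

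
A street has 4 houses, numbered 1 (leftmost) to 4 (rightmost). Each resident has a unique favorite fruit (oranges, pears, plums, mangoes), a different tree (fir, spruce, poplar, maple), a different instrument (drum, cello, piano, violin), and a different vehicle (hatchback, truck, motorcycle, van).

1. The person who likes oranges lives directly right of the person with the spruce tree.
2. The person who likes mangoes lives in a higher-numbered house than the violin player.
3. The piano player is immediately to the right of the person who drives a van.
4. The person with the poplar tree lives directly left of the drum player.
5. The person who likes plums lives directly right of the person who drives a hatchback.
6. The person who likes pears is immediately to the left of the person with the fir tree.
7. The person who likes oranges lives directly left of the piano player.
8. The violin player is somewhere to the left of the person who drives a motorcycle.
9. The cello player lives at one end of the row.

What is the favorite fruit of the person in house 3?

House 1's favorite fruit must be pears (nothing else left).
Clue 6 places the person with the fir tree in house 2.
That leaves spruce as the tree for house 1.
That leaves poplar as the tree for house 3.
House 4's tree must be maple (nothing else left).
By clue 1, the person who likes oranges is in house 2.
From clue 4, the drum player must be in house 4.
Clue 7 places the piano player in house 3.
House 1 instrument: only cello fits.
The only instrument still possible for house 2 is violin.
By clue 3, the person who drives a van is in house 2.
The only vehicle still possible for house 1 is truck.
That leaves motorcycle as the vehicle for house 4.
The person who likes plums is in house 4 (clue 5).
So house 3 gets mangoes for favorite fruit.
The only vehicle still possible for house 3 is hatchback.
So: house 1 = pears/spruce/cello/truck, house 2 = oranges/fir/violin/van, house 3 = mangoes/poplar/piano/hatchback, house 4 = plums/maple/drum/motorcycle.

mangoes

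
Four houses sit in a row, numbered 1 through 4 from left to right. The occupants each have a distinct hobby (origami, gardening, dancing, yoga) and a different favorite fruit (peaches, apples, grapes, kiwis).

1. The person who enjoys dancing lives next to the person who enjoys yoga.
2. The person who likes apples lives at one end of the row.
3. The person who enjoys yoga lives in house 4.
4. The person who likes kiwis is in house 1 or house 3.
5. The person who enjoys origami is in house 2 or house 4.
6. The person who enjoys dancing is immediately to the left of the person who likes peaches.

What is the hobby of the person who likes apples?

gardening

Clue 3 places the person who enjoys yoga in house 4.
By clue 1, the person who enjoys dancing is in house 3.
By clue 6, the person who likes peaches is in house 4.
So house 1 gets gardening for hobby.
House 2's hobby must be origami (nothing else left).
House 1 favorite fruit: only apples fits.
House 2's favorite fruit must be grapes (nothing else left).
House 3's favorite fruit must be kiwis (nothing else left).
So: house 1 = gardening/apples, house 2 = origami/grapes, house 3 = dancing/kiwis, house 4 = yoga/peaches.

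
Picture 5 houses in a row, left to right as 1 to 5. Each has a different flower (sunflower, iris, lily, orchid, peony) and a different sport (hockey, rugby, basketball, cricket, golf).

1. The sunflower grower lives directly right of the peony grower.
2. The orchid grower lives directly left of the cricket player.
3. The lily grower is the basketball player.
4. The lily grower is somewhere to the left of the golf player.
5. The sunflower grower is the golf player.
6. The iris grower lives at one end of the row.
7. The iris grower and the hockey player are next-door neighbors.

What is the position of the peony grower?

The iris grower is narrowed to house 1 or 5; consider each.
Placing it in house 1 leads to a contradiction, so it's in house 5.
The hockey player is in house 4 (clue 7).
That leaves orchid as the flower for house 4.
Clue 2 places the cricket player in house 5.
So house 3 gets sunflower for flower.
From clue 1, the peony grower must be in house 2.
The golf player is in house 3 (clue 5).
So house 1 gets lily for flower.
The basketball player is in house 1 (clue 3).
House 2 sport: only rugby fits.
So: house 1 = lily/basketball, house 2 = peony/rugby, house 3 = sunflower/golf, house 4 = orchid/hockey, house 5 = iris/cricket.

2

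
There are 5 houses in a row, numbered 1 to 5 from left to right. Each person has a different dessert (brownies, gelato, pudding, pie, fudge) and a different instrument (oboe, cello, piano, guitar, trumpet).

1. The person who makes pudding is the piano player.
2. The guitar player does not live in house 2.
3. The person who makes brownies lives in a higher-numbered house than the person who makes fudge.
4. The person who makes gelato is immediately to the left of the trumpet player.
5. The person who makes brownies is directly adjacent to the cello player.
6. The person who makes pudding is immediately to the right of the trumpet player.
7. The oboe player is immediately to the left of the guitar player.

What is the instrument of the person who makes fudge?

House 1's instrument must be cello (nothing else left).
Clue 5: the person who makes brownies is in house 2.
By clue 3, the person who makes fudge is in house 1.
House 4 dessert: only pie fits.
House 5 dessert: only pudding fits.
Clue 1 places the piano player in house 5.
The trumpet player is in house 4 (clue 4).
That leaves gelato as the dessert for house 3.
So house 2 gets oboe for instrument.
So house 3 gets guitar for instrument.
So: house 1 = fudge/cello, house 2 = brownies/oboe, house 3 = gelato/guitar, house 4 = pie/trumpet, house 5 = pudding/piano.

cello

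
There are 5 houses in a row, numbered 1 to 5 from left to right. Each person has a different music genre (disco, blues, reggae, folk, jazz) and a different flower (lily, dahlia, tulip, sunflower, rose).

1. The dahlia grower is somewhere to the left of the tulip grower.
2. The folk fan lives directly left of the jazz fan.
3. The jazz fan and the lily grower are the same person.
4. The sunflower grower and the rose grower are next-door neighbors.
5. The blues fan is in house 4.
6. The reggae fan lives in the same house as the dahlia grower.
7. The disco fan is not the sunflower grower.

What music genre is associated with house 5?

disco

Clue 5: the blues fan is in house 4.
So house 5 gets disco for music genre.
The folk fan is narrowed to house 1 or 2; consider each.
Placing it in house 1 leads to a contradiction, so it's in house 2.
Clue 2: the jazz fan is in house 3.
Clue 3: the lily grower is in house 3.
House 1's music genre must be reggae (nothing else left).
By clue 6, the dahlia grower is in house 1.
By clue 4, the sunflower grower is in house 4.
Clue 4: the rose grower is in house 5.
The only flower still possible for house 2 is tulip.
So: house 1 = reggae/dahlia, house 2 = folk/tulip, house 3 = jazz/lily, house 4 = blues/sunflower, house 5 = disco/rose.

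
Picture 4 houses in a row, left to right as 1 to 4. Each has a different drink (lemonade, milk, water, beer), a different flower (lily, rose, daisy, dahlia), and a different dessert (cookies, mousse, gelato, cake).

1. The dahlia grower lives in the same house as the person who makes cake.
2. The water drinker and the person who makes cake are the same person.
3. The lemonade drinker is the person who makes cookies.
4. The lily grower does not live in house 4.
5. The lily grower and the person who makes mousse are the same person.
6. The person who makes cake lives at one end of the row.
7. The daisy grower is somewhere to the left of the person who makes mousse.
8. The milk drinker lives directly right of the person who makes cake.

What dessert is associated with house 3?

From clue 8, the milk drinker must be in house 2.
By clue 8, the person who makes cake is in house 1.
The dahlia grower is in house 1 (clue 1).
The water drinker is in house 1 (clue 2).
House 4 flower: only rose fits.
Clue 7: the person who makes mousse is in house 3.
The only flower still possible for house 2 is daisy.
That leaves lily as the flower for house 3.
The only dessert still possible for house 2 is gelato.
That leaves cookies as the dessert for house 4.
The lemonade drinker is in house 4 (clue 3).
House 3's drink must be beer (nothing else left).
So: house 1 = water/dahlia/cake, house 2 = milk/daisy/gelato, house 3 = beer/lily/mousse, house 4 = lemonade/rose/cookies.

mousse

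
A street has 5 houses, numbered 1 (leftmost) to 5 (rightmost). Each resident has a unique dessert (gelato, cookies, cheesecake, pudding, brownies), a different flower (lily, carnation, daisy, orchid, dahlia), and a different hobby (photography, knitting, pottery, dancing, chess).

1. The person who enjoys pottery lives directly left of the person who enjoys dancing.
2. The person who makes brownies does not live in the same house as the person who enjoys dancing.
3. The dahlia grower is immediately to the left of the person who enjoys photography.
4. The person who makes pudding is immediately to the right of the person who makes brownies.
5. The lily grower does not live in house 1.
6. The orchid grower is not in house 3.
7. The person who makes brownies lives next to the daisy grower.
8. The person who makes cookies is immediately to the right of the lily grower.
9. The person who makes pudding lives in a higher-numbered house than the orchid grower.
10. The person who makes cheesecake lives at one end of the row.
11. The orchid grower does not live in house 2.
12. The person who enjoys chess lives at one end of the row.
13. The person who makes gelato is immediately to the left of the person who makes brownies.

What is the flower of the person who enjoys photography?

lily

The person who makes cheesecake is narrowed to house 1 or 5; consider each.
Placing it in house 5 leads to a contradiction, so it's in house 1.
That leaves gelato as the dessert for house 2.
By clue 13, the person who makes brownies is in house 3.
Clue 4 places the person who makes pudding in house 4.
Clue 9: the orchid grower is in house 1.
The only dessert still possible for house 5 is cookies.
That leaves carnation as the flower for house 5.
Clue 8: the lily grower is in house 4.
House 2's flower must be daisy (nothing else left).
House 3 flower: only dahlia fits.
Clue 3: the person who enjoys photography is in house 4.
The person who enjoys pottery is in house 1 (clue 1).
By clue 1, the person who enjoys dancing is in house 2.
That leaves knitting as the hobby for house 3.
The only hobby still possible for house 5 is chess.
So: house 1 = cheesecake/orchid/pottery, house 2 = gelato/daisy/dancing, house 3 = brownies/dahlia/knitting, house 4 = pudding/lily/photography, house 5 = cookies/carnation/chess.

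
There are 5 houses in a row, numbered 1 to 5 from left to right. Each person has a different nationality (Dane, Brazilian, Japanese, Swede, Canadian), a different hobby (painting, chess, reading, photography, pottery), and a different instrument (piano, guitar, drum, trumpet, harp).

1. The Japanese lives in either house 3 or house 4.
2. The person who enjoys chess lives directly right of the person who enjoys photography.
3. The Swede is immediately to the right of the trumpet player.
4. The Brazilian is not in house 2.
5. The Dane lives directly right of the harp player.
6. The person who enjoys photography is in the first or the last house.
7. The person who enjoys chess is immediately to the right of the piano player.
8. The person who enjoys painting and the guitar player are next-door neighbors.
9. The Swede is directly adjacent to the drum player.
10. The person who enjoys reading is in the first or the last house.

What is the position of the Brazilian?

1

By clue 6, the person who enjoys photography is in house 1.
Clue 2 places the person who enjoys chess in house 2.
The piano player is in house 1 (clue 7).
That leaves reading as the hobby for house 5.
House 2's nationality must be Canadian (nothing else left).
That leaves Brazilian as the nationality for house 1.
The Japanese is narrowed to house 3 or 4; consider each.
Placing it in house 4 leads to a contradiction, so it's in house 3.
The only instrument still possible for house 2 is guitar.
That leaves drum as the instrument for house 5.
By clue 8, the person who enjoys painting is in house 3.
The Swede is in house 4 (clue 9).
House 5's nationality must be Dane (nothing else left).
The only hobby still possible for house 4 is pottery.
By clue 3, the trumpet player is in house 3.
From clue 5, the harp player must be in house 4.
So: house 1 = Brazilian/photography/piano, house 2 = Canadian/chess/guitar, house 3 = Japanese/painting/trumpet, house 4 = Swede/pottery/harp, house 5 = Dane/reading/drum.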